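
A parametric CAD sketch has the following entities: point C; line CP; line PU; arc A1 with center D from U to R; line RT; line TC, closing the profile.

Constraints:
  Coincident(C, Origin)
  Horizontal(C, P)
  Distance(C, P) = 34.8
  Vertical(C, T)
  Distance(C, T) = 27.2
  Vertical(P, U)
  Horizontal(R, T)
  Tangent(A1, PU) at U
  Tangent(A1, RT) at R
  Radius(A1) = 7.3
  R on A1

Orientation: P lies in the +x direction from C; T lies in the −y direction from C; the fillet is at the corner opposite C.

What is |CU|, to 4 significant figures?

40.09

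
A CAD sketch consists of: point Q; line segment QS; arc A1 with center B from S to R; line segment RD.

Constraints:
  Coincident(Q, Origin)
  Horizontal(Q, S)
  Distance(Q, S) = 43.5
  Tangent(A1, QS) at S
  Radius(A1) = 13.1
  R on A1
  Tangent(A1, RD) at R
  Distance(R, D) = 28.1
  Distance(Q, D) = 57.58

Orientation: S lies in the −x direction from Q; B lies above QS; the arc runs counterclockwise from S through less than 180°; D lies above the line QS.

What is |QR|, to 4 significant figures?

34.85

Q is at the origin; QS is horizontal with |QS| = 43.5 and S on the −x side, so S = (-43.50, 0.000). Tangency of A1 to QS means the radius BS is perpendicular to QS, so B = S + (0, 13.1) = (-43.50, 13.10). Since BR ⟂ RD (tangency), |BD| = √(13.1² + 28.1²) = 31.00 regardless of where R sits on A1. So D lies on both circle(Q, 57.58) and circle(B, 31.00); the above-QS intersection is D = (-37.67, 43.55). R is the foot of the tangent from D: R = (-30.80, 16.30).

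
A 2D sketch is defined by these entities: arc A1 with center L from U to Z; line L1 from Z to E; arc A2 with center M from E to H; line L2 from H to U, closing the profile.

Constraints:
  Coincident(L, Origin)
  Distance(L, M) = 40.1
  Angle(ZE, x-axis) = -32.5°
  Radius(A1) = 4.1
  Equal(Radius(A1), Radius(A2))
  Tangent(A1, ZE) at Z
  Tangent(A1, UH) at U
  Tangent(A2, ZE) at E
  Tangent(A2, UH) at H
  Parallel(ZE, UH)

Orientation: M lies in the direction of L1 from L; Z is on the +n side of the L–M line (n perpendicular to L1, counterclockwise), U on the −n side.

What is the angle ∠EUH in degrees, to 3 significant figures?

11.6°

Tangency of A1 to both parallel lines with radius 4.1 puts Z and U at L ± 4.1·n: Z = (2.20, 3.46), U = (-2.20, -3.46). Equal radii place E and H the same way about M: E = M + 4.1·n = (36.0, -18.1), H = M − 4.1·n = (31.6, -25.0). Then cos ∠EUH = UE·UH / (|UE||UH|), giving 11.6°.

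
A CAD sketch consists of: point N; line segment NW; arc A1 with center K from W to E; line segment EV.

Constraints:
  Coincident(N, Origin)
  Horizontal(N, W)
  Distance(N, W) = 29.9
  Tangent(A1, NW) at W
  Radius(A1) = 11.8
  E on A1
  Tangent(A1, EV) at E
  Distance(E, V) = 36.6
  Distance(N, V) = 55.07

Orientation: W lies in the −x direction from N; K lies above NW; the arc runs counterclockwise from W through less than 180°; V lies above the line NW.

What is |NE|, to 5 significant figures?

22.709

Checks: |KE| = 11.80 ✓; ∠(KE, EV) = 90.00° ✓; |EV| = 36.60 ✓; |NV| = 55.07 ✓.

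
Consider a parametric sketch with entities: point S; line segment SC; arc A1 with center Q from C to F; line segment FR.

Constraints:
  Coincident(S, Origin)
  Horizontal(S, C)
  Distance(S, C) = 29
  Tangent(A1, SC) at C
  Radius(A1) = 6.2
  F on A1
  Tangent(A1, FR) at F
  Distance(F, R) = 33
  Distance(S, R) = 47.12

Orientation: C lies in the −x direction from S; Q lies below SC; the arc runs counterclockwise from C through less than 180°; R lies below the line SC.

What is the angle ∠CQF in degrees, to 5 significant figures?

106.56°

S is at the origin; SC is horizontal with |SC| = 29.0 and C on the −x side, so C = (-29.000, 0.0000). The tangent condition forces QC to be normal to SC, so Q = C + (0, -6.2) = (-29.000, -6.2000). Since QF ⟂ FR (tangency), |QR| = √(6.2² + 33.0²) = 33.577 regardless of where F sits on A1. So R lies on both circle(S, 47.12) and circle(Q, 33.577); the below-SC intersection is R = (-25.539, -39.599). F is the foot of the tangent from R: F = (-34.943, -7.9668).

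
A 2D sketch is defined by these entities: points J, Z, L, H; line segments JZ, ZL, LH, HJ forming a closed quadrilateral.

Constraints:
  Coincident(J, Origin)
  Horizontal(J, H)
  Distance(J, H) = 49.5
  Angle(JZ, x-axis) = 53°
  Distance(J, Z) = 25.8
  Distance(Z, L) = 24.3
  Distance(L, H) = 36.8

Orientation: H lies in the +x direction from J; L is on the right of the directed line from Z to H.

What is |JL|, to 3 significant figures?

13.4

Checks: |ZL| = 24.30 ✓; |LH| = 36.80 ✓.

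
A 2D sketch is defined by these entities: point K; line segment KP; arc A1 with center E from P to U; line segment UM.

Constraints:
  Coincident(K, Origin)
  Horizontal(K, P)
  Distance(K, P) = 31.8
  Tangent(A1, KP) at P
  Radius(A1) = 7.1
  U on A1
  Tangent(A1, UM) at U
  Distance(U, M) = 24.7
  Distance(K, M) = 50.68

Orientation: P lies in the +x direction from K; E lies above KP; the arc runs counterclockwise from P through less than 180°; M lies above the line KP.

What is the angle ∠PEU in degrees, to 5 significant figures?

88.270°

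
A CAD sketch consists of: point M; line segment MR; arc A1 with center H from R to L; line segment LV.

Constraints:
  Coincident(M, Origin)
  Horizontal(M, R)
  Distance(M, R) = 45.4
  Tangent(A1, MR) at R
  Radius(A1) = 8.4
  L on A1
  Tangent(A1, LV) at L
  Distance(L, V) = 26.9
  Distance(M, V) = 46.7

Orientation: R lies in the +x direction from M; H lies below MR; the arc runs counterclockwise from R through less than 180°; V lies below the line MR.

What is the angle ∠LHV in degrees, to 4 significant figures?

72.66°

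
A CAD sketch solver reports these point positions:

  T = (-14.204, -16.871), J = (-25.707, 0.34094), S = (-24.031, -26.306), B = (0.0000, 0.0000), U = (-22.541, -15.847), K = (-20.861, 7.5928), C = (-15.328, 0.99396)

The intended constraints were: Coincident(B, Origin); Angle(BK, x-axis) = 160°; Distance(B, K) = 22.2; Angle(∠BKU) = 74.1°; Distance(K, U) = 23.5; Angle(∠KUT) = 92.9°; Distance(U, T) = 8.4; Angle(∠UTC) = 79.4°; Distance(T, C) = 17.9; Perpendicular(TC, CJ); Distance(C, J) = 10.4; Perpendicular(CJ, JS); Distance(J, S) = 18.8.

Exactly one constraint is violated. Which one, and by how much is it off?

Distance(J, S) = 18.8 — off by 7.90.

B = (0.00, 0.00) ✓; BK at 160.0° ✓; |BK| = 22.20 ✓; ∠BKU = 74.10° ✓; |KU| = 23.50 ✓; ∠KUT = 92.90° ✓; |UT| = 8.400 ✓; ∠UTC = 79.40° ✓; |TC| = 17.90 ✓; ∠(TC, CJ) = 90.00° ✓; |CJ| = 10.40 ✓; ∠(CJ, JS) = 90.00° ✓; |JS| = 26.70 ✗.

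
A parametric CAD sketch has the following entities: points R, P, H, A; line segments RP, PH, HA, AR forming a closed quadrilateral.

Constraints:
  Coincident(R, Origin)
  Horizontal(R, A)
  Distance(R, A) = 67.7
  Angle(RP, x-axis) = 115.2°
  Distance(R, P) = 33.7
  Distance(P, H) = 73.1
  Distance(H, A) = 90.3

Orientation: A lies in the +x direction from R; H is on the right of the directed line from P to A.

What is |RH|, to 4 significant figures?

44.21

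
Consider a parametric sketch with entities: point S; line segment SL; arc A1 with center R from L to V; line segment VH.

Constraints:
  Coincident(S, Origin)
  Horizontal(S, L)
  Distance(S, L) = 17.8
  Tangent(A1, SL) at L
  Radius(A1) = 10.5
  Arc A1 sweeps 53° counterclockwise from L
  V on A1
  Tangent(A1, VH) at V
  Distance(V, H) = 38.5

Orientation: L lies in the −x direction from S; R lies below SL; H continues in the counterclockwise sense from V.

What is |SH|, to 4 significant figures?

60.46

On A1, L sits at bearing 90° from R; a 53° counterclockwise sweep puts V at bearing 143°, so V = R + 10.5·(cos 143°, sin 143°) = (-26.19, -4.181). Since A1 is tangent to VH there, RV ⟂ VH, so VH runs along (−sin 143°, cos 143°); with |VH| = 38.5, H = (-49.36, -34.93). Then |SH| = |H − S| = 60.46.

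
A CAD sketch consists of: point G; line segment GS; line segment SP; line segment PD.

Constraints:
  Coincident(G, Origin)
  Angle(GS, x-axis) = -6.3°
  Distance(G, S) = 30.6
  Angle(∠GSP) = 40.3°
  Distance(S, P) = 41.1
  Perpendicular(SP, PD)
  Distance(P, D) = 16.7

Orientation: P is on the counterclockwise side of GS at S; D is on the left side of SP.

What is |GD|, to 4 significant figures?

18.03

G is at the origin; GS runs at -6.3° with length 30.6, so S = 30.6·(cos -6.3°, sin -6.3°) = (30.42, -3.358). ∠GSP = 40.3°, so SP runs at -6.3° + (180° − 40.3°) = 133.4° from the x-axis; with |SP| = 41.1, P = S + 41.1·(cos 133.4°, sin 133.4°) = (2.176, 26.50). SP ⟂ PD; with |PD| = 16.7 on the left of SP, D = P + 16.7·(-0.7266, -0.6871) = (-9.958, 15.03). Then |GD| = |D − G| = 18.03.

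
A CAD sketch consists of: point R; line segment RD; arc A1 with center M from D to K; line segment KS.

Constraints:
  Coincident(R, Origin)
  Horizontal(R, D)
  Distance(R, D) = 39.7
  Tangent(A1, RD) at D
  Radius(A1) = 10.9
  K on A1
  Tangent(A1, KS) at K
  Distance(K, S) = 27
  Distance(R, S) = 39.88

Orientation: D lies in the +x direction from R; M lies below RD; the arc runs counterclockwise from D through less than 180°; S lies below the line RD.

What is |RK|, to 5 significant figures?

30.274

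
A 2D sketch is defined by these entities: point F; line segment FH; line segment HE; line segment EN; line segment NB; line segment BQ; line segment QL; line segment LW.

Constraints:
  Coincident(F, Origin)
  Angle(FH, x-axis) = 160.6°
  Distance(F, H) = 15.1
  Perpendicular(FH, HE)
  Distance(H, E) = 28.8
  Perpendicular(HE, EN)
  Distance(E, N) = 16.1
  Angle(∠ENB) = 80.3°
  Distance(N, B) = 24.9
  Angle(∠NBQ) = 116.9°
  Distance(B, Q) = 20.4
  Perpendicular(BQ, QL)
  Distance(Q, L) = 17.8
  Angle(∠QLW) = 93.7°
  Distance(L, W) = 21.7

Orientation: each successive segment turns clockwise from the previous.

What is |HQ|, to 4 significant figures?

7.788

∠ENB = 80.3° gives NB at -119.1° from the x-axis; with |NB| = 24.9, B = (-1.600, 5.076). ∠NBQ = 116.9° gives BQ at 177.8° from the x-axis; with |BQ| = 20.4, Q = (-21.99, 5.859). Then |HQ| = |Q − H| = 7.788.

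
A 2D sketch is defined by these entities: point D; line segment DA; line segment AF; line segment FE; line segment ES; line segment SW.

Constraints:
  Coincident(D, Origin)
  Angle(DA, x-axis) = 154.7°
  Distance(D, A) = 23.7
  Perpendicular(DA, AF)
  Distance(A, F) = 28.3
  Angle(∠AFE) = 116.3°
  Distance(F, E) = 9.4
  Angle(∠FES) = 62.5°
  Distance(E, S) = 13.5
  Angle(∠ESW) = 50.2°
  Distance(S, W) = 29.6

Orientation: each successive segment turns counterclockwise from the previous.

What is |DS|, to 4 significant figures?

24.53

∠AFE = 116.3° gives FE at -51.60° from the x-axis; with |FE| = 9.4, E = (-27.68, -22.82). ∠FES = 62.5° gives ES at 65.90° from the x-axis; with |ES| = 13.5, S = (-22.17, -10.50). Then |DS| = |S − D| = 24.53.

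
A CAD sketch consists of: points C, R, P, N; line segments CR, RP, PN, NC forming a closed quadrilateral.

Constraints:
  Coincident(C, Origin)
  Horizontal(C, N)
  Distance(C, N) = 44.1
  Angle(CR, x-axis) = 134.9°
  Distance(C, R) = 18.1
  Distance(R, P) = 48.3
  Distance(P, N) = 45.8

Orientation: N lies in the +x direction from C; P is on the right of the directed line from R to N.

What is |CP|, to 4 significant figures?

31.50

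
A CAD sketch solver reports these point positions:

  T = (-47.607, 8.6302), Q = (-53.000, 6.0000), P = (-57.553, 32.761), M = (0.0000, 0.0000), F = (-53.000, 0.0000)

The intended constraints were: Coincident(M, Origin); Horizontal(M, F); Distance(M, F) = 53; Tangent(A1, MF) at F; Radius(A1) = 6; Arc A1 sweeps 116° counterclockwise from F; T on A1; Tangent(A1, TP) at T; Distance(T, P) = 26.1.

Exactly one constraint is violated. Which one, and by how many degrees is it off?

Tangent(A1, TP) at T — off by 3.60°.

M = (0.00, 0.00) ✓; M.y = 0.00, F.y = 0.00 ✓; |MF| = 53.00 ✓; ∠(QF, FM) = 90.00° ✓; |QF| = 6.000 ✓; bearing(Q→T) − bearing(Q→F) = 116.0° ✓; |QT| = 6.000 ✓; ∠(QT, TP) = 93.60° ✗; |TP| = 26.10 ✓.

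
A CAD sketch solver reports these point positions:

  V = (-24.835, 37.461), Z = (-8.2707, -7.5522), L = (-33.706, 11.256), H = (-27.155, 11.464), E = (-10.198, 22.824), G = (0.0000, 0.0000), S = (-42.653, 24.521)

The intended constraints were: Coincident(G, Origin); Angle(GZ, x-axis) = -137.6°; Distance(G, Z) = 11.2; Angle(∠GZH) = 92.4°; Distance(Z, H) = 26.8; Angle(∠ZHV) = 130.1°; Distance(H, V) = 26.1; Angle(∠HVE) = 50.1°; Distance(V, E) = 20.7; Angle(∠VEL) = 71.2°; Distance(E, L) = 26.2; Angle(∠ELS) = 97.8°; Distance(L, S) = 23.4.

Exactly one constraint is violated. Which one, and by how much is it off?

Distance(L, S) = 23.4 — off by 7.40.

G = (0.00, 0.00) ✓; GZ at -137.6° ✓; |GZ| = 11.20 ✓; ∠GZH = 92.40° ✓; |ZH| = 26.80 ✓; ∠ZHV = 130.1° ✓; |HV| = 26.10 ✓; ∠HVE = 50.10° ✓; |VE| = 20.70 ✓; ∠VEL = 71.20° ✓; |EL| = 26.20 ✓; ∠ELS = 97.80° ✓; |LS| = 16.00 ✗.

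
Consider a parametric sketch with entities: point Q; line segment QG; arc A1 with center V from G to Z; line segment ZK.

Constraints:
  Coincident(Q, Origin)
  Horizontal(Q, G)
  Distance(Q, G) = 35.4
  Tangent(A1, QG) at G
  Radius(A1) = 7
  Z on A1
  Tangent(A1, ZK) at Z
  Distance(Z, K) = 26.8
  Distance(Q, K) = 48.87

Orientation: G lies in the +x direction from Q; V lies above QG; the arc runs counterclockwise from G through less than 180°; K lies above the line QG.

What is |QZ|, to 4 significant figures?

43.06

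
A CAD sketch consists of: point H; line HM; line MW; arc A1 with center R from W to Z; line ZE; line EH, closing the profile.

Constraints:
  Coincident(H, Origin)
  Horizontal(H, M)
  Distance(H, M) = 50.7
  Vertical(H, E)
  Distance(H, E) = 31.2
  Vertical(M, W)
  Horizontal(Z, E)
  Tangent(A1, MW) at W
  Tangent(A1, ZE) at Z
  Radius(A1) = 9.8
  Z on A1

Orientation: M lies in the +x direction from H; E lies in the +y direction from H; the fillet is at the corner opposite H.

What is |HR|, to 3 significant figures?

46.2

H is at the origin; HM is horizontal with |HM| = 50.7 and M on the +x side, so M = (50.7, 0.00). HE is vertical with |HE| = 31.2 and E on the +y side, so E = (0.00, 31.2). The virtual corner opposite H is at (50.7, 31.2). The tangent condition forces RW to be normal to MW and the tangent condition forces RZ to be normal to ZE, with radius 9.8, so the center R sits 9.8 in from both sides at R = (40.9, 21.4). Then |HR| = |R − H| = 46.2.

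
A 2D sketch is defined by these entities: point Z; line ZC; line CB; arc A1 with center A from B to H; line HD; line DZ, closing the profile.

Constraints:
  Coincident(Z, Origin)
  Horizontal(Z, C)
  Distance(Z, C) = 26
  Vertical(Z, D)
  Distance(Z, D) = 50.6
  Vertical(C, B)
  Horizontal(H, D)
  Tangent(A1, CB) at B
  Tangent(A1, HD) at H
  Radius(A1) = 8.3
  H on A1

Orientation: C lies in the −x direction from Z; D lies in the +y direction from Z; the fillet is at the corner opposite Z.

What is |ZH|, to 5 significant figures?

53.606

Z is at the origin; ZC is horizontal with |ZC| = 26.0 and C on the −x side, so C = (-26.000, 0.0000). ZD is vertical with |ZD| = 50.6 and D on the +y side, so D = (0.0000, 50.600). The virtual corner opposite Z is at (-26.000, 50.600). A1 meets CB tangentially, so AB is at right angles to CB and tangency of A1 to HD means the radius AH is perpendicular to HD, with radius 8.3, so the center A sits 8.3 in from both sides at A = (-17.700, 42.300). That places the tangent points at B = (-26.000, 42.300) on CB and H = (-17.700, 50.600) on HD. Then |ZH| = |H − Z| = 53.606.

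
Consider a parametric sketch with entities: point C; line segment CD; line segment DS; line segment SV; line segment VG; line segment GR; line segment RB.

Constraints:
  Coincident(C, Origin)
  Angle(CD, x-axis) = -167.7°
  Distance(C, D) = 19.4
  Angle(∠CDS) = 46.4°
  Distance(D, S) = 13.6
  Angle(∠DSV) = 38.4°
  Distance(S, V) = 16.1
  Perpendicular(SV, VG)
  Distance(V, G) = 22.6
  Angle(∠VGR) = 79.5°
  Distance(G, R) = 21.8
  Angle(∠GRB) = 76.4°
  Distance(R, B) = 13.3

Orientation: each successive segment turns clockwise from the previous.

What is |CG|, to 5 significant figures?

34.238

∠DSV = 38.4° gives SV at -82.900° from the x-axis; with |SV| = 16.1, V = (-9.8992, -8.4887). SV is perpendicular to VG, so VG runs at -172.90°; with |VG| = 22.6, G = (-32.326, -11.282). Then |CG| = |G − C| = 34.238.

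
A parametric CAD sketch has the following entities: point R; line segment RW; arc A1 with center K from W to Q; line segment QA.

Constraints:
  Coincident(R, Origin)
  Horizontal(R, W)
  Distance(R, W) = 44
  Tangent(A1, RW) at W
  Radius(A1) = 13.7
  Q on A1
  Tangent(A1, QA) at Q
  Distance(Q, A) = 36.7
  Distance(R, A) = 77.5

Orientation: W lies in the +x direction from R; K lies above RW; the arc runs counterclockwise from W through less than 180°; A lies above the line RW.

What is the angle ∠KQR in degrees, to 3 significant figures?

15.5°

R is at the origin; R and W share the same y with |RW| = 44.0 and W on the +x side, so W = (44.0, 0.00). The tangent condition forces KW to be normal to RW, so K = W + (0, 13.7) = (44.0, 13.7). Since KQ ⟂ QA (tangency), |KA| = √(13.7² + 36.7²) = 39.2 regardless of where Q sits on A1. So A lies on both circle(R, 77.5) and circle(K, 39.2); the above-RW intersection is A = (59.5, 49.7). Q is the foot of the tangent from A: Q = (57.7, 13.0).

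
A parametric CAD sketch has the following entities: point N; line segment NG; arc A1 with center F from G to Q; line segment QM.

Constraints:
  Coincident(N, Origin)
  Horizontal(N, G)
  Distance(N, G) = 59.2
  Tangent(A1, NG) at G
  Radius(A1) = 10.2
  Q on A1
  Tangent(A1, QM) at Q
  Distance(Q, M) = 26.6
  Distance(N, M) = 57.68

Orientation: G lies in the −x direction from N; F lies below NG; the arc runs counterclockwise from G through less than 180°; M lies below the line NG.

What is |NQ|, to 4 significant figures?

68.24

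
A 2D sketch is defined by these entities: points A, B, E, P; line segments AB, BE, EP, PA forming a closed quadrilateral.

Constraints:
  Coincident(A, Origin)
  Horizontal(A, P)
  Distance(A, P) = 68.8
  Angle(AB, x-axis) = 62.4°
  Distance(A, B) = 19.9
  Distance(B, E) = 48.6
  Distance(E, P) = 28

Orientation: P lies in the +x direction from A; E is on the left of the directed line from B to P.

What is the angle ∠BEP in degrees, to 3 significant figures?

105°

A is at the origin; A and P share the same y with |AP| = 68.8 and P in +x, so P = (68.8, 0). AB runs at 62.4° with |AB| = 19.9, so B = (9.22, 17.6). E is determined by |BE| = 48.6 and |EP| = 28.0 together: it lies at the intersection of circle(B, 48.6) and circle(P, 28.0). With |BP| = 62.1, the foot of the radical line on BP is 43.8 from B and the perpendicular offset is √(48.6² − 43.8²) = 21.1. Taking the left-of-BP solution: E = (57.2, 25.5).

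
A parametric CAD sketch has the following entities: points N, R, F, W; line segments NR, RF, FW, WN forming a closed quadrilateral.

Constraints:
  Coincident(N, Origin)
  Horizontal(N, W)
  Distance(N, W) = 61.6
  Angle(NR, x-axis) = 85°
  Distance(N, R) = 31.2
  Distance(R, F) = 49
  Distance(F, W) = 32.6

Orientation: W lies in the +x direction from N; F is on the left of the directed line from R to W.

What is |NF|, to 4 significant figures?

60.33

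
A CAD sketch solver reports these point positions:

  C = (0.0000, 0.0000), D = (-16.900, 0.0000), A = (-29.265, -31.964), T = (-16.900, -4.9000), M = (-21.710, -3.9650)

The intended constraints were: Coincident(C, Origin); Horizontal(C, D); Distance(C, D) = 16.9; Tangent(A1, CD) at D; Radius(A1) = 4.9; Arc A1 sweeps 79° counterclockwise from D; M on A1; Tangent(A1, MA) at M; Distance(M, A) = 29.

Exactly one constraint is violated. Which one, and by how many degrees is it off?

Tangent(A1, MA) at M — off by 4.10°.

C = (0.00, 0.00) ✓; C.y = 0.00, D.y = 0.00 ✓; |CD| = 16.90 ✓; ∠(TD, DC) = 90.00° ✓; |TD| = 4.900 ✓; bearing(T→M) − bearing(T→D) = 79.00° ✓; |TM| = 4.900 ✓; ∠(TM, MA) = 94.10° ✗; |MA| = 29.00 ✓.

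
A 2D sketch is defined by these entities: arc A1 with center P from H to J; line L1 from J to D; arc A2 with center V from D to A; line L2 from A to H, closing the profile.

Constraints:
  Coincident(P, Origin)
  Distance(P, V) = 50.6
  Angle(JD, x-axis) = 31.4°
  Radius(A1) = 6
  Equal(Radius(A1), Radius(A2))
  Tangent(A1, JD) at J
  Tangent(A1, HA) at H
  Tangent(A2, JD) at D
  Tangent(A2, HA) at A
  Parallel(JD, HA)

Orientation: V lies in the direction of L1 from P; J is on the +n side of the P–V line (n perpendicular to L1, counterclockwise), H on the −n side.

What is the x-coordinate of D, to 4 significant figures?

40.06

The slot axis is L1's direction at 31.4°, so u = (cos 31.4°, sin 31.4°) = (0.8536, 0.5210) and n = (−sin 31.4°, cos 31.4°) = (-0.5210, 0.8536). P is at the origin and V lies 50.6 along u from P, so V = 50.6·u = (43.19, 26.36). Tangency of A1 to both parallel lines with radius 6.0 puts J and H at P ± 6.0·n: J = (-3.126, 5.121), H = (3.126, -5.121). Equal radii place D and A the same way about V: D = V + 6.0·n = (40.06, 31.48), A = V − 6.0·n = (46.32, 21.24). So D.x = 40.06.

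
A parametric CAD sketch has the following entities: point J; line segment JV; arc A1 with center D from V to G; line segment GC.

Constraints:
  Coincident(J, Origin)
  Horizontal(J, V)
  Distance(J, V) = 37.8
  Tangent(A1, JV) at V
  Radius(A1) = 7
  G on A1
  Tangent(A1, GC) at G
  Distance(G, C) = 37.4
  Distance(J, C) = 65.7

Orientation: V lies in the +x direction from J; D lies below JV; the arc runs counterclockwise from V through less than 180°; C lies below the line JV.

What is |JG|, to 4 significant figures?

33.29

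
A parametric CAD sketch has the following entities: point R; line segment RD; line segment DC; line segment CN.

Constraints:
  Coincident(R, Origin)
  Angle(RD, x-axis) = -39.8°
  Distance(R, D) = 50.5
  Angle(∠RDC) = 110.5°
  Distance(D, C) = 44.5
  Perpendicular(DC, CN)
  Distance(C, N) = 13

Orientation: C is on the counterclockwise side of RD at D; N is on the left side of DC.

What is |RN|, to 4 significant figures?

71.02

R is at the origin; RD runs at -39.8° with length 50.5, so D = 50.5·(cos -39.8°, sin -39.8°) = (38.80, -32.33). ∠RDC = 110.5°, so DC runs at -39.8° + (180° − 110.5°) = 29.70° from the x-axis; with |DC| = 44.5, C = D + 44.5·(cos 29.70°, sin 29.70°) = (77.45, -10.28). The perpendicularity gives CN at right angles to DC; with |CN| = 13.0 on the left of DC, N = C + 13.0·(-0.4955, 0.8686) = (71.01, 1.015). Then |RN| = |N − R| = 71.02.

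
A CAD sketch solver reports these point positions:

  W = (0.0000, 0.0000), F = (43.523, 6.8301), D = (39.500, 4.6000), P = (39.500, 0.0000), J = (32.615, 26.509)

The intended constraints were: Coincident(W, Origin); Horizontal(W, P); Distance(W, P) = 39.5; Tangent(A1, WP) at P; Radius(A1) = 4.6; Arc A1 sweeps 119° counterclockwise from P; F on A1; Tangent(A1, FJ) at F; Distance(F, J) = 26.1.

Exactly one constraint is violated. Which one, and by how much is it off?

Distance(F, J) = 26.1 — off by 3.60.

W = (0.00, 0.00) ✓; W.y = 0.00, P.y = 0.00 ✓; |WP| = 39.50 ✓; ∠(DP, PW) = 90.00° ✓; |DP| = 4.600 ✓; bearing(D→F) − bearing(D→P) = 119.0° ✓; |DF| = 4.600 ✓; ∠(DF, FJ) = 90.00° ✓; |FJ| = 22.50 ✗.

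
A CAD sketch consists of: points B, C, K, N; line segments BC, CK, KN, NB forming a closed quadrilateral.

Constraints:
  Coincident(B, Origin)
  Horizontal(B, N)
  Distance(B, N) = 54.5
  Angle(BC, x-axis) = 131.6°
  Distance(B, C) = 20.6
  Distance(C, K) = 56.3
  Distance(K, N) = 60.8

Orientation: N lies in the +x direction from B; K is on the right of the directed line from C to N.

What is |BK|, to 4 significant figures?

37.74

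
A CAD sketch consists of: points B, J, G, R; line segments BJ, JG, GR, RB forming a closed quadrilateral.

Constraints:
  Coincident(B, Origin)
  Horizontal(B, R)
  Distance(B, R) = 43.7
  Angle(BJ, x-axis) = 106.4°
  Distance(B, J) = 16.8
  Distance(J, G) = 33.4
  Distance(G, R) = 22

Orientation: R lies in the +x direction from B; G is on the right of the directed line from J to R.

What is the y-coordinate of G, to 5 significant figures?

-3.8415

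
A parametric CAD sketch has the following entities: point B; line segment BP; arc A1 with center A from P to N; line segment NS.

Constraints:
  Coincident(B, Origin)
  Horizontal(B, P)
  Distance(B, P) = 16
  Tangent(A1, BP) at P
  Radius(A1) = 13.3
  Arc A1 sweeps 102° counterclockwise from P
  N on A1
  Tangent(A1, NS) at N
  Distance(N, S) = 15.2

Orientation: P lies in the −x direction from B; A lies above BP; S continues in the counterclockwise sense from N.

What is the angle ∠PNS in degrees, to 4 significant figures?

129.0°

B is at the origin; BP is horizontal with |BP| = 16.0 and P on the −x side, so P = (-16.00, 0.000). A1 meets BP tangentially, so AP is at right angles to BP, so A = P + (0, 13.3) = (-16.00, 13.30). On A1, P sits at bearing -90° from A; a 102° counterclockwise sweep puts N at bearing 12°, so N = A + 13.3·(cos 12°, sin 12°) = (-2.991, 16.07). Tangency of A1 to NS means the radius AN is perpendicular to NS, so NS runs along (−sin 12°, cos 12°); with |NS| = 15.2, S = (-6.151, 30.93). Then cos ∠PNS = NP·NS / (|NP||NS|), giving 129.0°.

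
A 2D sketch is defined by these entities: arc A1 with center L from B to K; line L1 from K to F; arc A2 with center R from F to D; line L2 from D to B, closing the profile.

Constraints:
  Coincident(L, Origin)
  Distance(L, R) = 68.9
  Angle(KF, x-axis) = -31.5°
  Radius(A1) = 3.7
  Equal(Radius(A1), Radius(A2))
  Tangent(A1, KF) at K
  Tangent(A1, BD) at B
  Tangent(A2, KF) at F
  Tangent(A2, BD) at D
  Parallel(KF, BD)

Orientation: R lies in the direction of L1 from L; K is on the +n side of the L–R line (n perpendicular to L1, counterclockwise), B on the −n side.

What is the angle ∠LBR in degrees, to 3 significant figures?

86.9°

The slot axis is L1's direction at -31.5°, so u = (cos -31.5°, sin -31.5°) = (0.853, -0.522) and n = (−sin -31.5°, cos -31.5°) = (0.522, 0.853). L is at the origin and R lies 68.9 along u from L, so R = 68.9·u = (58.7, -36.0). Tangency of A1 to both parallel lines with radius 3.7 puts K and B at L ± 3.7·n: K = (1.93, 3.15), B = (-1.93, -3.15). Then cos ∠LBR = BL·BR / (|BL||BR|), giving 86.9°.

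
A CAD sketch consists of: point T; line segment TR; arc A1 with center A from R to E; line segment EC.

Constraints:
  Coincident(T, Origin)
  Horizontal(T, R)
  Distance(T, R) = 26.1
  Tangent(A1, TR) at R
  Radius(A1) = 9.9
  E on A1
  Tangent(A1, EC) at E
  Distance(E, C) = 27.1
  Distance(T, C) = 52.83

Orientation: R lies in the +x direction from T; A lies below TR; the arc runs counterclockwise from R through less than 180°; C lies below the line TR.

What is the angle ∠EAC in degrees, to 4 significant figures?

69.93°

T is at the origin; T and R share the same y with |TR| = 26.1 and R on the +x side, so R = (26.10, 0.000). A1 meets TR tangentially, so AR is at right angles to TR, so A = R + (0, -9.9) = (26.10, -9.900). Since AE ⟂ EC (tangency), |AC| = √(9.9² + 27.1²) = 28.85 regardless of where E sits on A1. So C lies on both circle(T, 52.83) and circle(A, 28.85); the below-TR intersection is C = (38.88, -35.77). E is the foot of the tangent from C: E = (19.27, -17.07).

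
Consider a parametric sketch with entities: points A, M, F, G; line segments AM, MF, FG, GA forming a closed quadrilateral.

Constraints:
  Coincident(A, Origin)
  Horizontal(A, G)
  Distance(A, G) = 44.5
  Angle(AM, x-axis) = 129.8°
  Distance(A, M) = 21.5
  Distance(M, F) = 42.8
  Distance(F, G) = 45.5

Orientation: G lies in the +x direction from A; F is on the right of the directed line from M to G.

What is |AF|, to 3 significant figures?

22.6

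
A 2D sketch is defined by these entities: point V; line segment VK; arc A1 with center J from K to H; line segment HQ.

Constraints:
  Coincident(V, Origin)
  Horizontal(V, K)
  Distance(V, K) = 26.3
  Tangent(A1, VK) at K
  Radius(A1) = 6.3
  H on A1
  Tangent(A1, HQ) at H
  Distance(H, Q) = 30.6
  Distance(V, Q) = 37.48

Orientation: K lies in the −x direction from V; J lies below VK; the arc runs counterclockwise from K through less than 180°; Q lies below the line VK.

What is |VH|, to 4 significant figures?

32.97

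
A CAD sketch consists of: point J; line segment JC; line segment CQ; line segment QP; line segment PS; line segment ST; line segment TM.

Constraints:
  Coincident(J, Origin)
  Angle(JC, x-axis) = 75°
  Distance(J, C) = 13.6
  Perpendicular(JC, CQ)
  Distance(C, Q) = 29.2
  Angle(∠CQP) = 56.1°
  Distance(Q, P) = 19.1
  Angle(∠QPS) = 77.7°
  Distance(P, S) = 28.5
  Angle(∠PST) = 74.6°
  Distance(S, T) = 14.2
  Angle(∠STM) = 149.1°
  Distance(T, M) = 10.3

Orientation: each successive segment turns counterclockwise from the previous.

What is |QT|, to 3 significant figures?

21.2

∠QPS = 77.7° gives PS at 31.2° from the x-axis; with |PS| = 28.5, S = (5.88, 17.4). ∠PST = 74.6° gives ST at 137° from the x-axis; with |ST| = 14.2, T = (-4.44, 27.1). Then |QT| = |T − Q| = 21.2.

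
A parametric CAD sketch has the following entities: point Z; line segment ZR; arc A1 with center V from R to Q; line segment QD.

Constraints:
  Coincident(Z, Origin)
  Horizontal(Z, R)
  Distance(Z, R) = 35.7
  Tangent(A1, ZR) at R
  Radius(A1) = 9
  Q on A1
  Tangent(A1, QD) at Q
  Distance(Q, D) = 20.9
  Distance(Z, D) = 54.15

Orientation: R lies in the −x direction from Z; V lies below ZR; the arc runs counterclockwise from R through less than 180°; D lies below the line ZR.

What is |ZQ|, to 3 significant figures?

45.5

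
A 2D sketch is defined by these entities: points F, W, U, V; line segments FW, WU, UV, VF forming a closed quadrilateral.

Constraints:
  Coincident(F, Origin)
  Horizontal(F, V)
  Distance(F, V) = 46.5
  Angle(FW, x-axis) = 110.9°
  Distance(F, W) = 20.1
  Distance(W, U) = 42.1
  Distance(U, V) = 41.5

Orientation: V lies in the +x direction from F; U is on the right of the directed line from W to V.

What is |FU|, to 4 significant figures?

22.06

Checks: |WU| = 42.10 ✓; |UV| = 41.50 ✓.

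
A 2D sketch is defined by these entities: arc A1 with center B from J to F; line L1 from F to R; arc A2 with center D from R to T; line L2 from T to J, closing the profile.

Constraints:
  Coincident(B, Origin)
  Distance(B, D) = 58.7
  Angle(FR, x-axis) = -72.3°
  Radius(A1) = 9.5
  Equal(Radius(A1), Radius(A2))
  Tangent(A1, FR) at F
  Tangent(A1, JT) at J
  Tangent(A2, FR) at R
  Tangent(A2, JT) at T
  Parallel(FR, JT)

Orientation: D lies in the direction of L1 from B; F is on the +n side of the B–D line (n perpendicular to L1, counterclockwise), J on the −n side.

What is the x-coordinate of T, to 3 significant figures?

8.80

The slot axis is L1's direction at -72.3°, so u = (cos -72.3°, sin -72.3°) = (0.304, -0.953) and n = (−sin -72.3°, cos -72.3°) = (0.953, 0.304). B is at the origin and D lies 58.7 along u from B, so D = 58.7·u = (17.8, -55.9). Tangency of A1 to both parallel lines with radius 9.5 puts F and J at B ± 9.5·n: F = (9.05, 2.89), J = (-9.05, -2.89). Equal radii place R and T the same way about D: R = D + 9.5·n = (26.9, -53.0), T = D − 9.5·n = (8.80, -58.8). So T.x = 8.80.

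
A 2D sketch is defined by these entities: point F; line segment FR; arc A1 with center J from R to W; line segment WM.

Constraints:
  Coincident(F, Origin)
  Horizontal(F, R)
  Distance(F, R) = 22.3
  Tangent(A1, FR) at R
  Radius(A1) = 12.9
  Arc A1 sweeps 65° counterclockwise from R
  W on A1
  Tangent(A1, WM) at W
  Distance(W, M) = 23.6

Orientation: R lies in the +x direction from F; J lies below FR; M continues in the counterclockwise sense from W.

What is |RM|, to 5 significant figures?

36.069

On A1, R sits at bearing 90° from J; a 65° counterclockwise sweep puts W at bearing 155°, so W = J + 12.9·(cos 155°, sin 155°) = (10.609, -7.4482). The tangent condition forces JW to be normal to WM, so WM runs along (−sin 155°, cos 155°); with |WM| = 23.6, M = (0.63484, -28.837). Then |RM| = |M − R| = 36.069.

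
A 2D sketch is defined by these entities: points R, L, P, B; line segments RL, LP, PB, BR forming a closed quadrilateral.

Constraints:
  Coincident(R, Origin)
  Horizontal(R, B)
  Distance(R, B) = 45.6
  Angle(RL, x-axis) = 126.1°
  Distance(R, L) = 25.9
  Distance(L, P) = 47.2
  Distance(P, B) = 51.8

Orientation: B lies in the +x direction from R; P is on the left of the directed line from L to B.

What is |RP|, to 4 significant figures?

52.87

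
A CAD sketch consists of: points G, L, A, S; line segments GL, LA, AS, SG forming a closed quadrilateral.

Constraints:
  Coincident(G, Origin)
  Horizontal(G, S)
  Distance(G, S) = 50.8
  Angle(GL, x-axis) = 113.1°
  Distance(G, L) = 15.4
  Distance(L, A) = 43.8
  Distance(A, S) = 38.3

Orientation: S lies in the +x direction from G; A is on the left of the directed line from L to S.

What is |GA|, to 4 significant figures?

47.36

Checks: GL at 113.1° ✓; |LA| = 43.80 ✓; |AS| = 38.30 ✓.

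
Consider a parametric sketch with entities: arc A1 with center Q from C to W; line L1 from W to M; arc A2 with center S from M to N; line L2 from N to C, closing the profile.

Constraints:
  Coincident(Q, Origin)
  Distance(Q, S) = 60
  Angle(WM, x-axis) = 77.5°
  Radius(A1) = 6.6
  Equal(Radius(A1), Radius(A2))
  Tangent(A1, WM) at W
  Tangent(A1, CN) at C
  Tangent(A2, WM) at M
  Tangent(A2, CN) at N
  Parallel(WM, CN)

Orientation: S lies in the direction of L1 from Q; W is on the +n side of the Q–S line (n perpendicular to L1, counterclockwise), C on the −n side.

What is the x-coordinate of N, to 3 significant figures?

19.4

Tangency of A1 to both parallel lines with radius 6.6 puts W and C at Q ± 6.6·n: W = (-6.44, 1.43), C = (6.44, -1.43). Equal radii place M and N the same way about S: M = S + 6.6·n = (6.54, 60.0), N = S − 6.6·n = (19.4, 57.1). So N.x = 19.4.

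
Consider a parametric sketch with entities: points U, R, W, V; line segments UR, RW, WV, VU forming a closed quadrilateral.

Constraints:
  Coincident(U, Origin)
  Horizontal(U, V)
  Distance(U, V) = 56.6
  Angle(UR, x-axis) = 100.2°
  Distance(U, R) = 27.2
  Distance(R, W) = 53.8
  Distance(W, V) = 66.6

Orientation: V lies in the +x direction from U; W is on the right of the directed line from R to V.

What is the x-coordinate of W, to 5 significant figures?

-4.2695

Checks: |RW| = 53.80 ✓; |WV| = 66.60 ✓.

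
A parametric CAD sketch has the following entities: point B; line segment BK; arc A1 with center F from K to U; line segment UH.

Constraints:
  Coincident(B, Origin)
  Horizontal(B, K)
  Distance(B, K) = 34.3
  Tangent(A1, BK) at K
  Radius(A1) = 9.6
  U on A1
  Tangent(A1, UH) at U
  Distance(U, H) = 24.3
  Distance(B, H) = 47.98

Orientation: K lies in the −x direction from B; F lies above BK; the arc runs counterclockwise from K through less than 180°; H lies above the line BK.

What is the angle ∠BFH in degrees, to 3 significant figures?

101°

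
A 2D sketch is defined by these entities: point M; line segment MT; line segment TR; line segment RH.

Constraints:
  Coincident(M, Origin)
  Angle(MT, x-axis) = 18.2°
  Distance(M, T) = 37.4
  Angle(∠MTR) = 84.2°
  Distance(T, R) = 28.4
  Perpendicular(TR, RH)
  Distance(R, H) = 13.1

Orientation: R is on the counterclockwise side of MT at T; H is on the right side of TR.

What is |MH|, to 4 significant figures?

56.01

M is at the origin; MT runs at 18.2° with length 37.4, so T = 37.4·(cos 18.2°, sin 18.2°) = (35.53, 11.68). ∠MTR = 84.2°, so TR runs at 18.2° + (180° − 84.2°) = 114.0° from the x-axis; with |TR| = 28.4, R = T + 28.4·(cos 114.0°, sin 114.0°) = (23.98, 37.63). The perpendicularity gives RH at right angles to TR; with |RH| = 13.1 on the right of TR, H = R + 13.1·(0.9135, 0.4067) = (35.95, 42.95). Then |MH| = |H − M| = 56.01.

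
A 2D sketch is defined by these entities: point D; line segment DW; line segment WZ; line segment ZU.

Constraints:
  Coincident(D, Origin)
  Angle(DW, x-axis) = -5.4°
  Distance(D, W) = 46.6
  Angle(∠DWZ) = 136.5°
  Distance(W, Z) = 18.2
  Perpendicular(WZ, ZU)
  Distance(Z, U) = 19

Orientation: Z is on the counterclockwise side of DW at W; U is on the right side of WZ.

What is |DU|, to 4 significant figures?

72.89

∠DWZ = 136.5°, so WZ runs at -5.4° + (180° − 136.5°) = 38.10° from the x-axis; with |WZ| = 18.2, Z = W + 18.2·(cos 38.10°, sin 38.10°) = (60.72, 6.845). WZ ⟂ ZU; with |ZU| = 19.0 on the right of WZ, U = Z + 19.0·(0.6170, -0.7869) = (72.44, -8.107). Then |DU| = |U − D| = 72.89.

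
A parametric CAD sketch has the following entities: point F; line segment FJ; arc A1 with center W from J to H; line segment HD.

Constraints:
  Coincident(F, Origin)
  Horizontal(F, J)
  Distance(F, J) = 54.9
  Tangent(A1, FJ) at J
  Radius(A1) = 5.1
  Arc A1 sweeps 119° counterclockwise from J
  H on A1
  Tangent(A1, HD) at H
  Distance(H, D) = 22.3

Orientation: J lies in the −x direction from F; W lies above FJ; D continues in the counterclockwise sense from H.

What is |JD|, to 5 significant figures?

27.811

On A1, J sits at bearing -90° from W; a 119° counterclockwise sweep puts H at bearing 29°, so H = W + 5.1·(cos 29°, sin 29°) = (-50.439, 7.5725). Tangency of A1 to HD means the radius WH is perpendicular to HD, so HD runs along (−sin 29°, cos 29°); with |HD| = 22.3, D = (-61.251, 27.077). Then |JD| = |D − J| = 27.811.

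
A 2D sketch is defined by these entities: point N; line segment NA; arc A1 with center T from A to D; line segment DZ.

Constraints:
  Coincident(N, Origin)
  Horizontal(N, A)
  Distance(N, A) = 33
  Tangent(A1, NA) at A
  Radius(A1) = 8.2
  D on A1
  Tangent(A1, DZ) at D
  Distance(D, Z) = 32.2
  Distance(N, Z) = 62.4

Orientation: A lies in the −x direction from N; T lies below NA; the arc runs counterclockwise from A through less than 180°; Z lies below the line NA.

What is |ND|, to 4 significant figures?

41.19

Checks: |NA| = 33.00 ✓; |TD| = 8.200 ✓; ∠(TD, DZ) = 90.00° ✓; |DZ| = 32.20 ✓; |NZ| = 62.40 ✓.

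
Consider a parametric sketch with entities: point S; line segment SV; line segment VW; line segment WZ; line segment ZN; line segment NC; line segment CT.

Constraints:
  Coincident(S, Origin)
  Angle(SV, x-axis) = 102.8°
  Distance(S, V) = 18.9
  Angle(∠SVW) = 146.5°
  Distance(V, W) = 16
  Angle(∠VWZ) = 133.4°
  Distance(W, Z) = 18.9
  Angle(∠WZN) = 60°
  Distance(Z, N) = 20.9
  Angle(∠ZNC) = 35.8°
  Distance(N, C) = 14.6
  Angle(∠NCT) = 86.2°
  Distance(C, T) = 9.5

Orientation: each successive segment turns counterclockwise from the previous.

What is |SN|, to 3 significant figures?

25.7

S is at the origin; SV runs at 102.8° with length 18.9, so V = (-4.19, 18.4). ∠SVW = 146.5° gives VW at 136° from the x-axis; with |VW| = 16.0, W = (-15.8, 29.5). ∠VWZ = 133.4° gives WZ at -177° from the x-axis; with |WZ| = 18.9, Z = (-34.6, 28.5). ∠WZN = 60.0° gives ZN at -57.1° from the x-axis; with |ZN| = 20.9, N = (-23.3, 11.0). Then |SN| = |N − S| = 25.7.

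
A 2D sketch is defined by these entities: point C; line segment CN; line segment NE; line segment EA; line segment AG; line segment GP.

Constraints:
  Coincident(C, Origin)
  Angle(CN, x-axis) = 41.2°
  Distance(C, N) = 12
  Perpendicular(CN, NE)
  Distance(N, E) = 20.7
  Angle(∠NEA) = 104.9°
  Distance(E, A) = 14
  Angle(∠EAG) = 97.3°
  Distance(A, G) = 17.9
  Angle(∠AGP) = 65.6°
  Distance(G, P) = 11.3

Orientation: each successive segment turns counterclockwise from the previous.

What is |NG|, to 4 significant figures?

21.71

C is at the origin; CN runs at 41.2° with length 12.0, so N = (9.029, 7.904). CN is perpendicular to NE, so NE runs at 131.2°; with |NE| = 20.7, E = (-4.606, 23.48). ∠NEA = 104.9° gives EA at -153.7° from the x-axis; with |EA| = 14.0, A = (-17.16, 17.28). ∠EAG = 97.3° gives AG at -71.00° from the x-axis; with |AG| = 17.9, G = (-11.33, 0.3515). Then |NG| = |G − N| = 21.71.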